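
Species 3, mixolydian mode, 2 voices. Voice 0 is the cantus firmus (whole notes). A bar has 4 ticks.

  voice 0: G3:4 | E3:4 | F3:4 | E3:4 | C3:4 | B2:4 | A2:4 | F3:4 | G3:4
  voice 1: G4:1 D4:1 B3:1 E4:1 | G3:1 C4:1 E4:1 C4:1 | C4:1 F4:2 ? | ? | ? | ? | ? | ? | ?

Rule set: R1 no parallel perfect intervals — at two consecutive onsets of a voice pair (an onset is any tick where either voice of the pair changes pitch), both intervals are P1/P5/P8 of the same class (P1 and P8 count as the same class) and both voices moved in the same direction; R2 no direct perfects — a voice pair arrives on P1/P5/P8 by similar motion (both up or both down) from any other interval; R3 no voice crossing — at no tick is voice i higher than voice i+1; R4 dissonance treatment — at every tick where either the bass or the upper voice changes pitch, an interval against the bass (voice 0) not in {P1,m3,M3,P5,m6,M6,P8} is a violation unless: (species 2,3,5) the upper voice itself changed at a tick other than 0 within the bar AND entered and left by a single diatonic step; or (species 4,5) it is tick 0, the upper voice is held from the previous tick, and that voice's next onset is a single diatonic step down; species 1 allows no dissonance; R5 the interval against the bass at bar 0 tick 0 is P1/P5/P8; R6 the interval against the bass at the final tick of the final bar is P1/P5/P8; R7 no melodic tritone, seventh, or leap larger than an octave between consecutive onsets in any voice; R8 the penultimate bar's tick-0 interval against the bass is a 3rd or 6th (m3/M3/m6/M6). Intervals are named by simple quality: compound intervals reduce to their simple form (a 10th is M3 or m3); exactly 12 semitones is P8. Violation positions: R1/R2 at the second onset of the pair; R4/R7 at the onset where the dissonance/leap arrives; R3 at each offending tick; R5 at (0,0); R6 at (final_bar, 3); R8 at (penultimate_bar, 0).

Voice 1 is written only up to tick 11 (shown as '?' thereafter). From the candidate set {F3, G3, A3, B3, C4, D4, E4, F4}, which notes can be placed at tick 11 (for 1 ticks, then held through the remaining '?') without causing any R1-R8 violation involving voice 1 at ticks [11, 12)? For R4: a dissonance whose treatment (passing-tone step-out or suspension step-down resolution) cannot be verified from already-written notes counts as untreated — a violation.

F3: legal
G3: violates R4,R7
A3: legal
B3: violates R4,R7
C4: legal
D4: legal
E4: violates R4
F4: legal

{A3, C4, D4, F3, F4}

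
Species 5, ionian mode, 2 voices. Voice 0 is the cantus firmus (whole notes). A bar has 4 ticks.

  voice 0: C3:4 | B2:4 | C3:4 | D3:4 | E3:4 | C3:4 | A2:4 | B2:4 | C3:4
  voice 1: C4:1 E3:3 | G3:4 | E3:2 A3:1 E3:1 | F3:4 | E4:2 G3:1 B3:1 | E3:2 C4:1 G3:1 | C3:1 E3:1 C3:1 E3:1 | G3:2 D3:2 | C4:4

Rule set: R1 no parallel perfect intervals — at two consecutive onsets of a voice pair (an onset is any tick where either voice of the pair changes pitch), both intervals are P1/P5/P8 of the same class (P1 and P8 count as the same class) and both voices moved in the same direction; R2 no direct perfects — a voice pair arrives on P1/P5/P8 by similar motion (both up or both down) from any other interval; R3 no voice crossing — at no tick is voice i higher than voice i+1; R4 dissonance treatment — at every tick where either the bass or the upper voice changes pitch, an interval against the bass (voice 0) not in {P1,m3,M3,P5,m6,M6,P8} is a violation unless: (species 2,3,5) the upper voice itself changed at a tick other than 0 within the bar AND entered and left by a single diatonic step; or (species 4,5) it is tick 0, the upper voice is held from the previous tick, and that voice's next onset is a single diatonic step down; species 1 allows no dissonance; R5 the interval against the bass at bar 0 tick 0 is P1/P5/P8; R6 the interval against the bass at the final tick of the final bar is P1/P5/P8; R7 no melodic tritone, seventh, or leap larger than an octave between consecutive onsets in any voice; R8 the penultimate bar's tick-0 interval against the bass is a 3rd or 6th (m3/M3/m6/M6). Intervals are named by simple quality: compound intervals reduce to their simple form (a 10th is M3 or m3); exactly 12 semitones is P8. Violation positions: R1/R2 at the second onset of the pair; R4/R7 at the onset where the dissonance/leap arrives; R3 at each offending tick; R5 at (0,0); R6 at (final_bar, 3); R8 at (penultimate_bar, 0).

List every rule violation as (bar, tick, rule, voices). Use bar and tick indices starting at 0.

(4, 0, R2, (0, 1))
(4, 0, R7, (1,))
(8, 0, R2, (0, 1))
(8, 0, R7, (1,))

bar 0: v0=C3 v1=C4 downbeat P8
bar 1: v0=B2 v1=G3 downbeat m6
bar 2: v0=C3 v1=E3 downbeat M3
bar 3: v0=D3 v1=F3 downbeat m3
bar 4: v0=E3 v1=E4 downbeat P8
bar 5: v0=C3 v1=E3 downbeat M3
bar 6: v0=A2 v1=C3 downbeat m3
bar 7: v0=B2 v1=G3 downbeat m6
bar 8: v0=C3 v1=C4 downbeat P8
  -> R2 @ bar 4 tick 0 v(0, 1): D3/F3 m3 -> E3/E4 P8 similar
  -> R7 @ bar 4 tick 0 v(1,): F3->E4 leap 11st
  -> R2 @ bar 8 tick 0 v(0, 1): B2/D3 m3 -> C3/C4 P8 similar
  -> R7 @ bar 8 tick 0 v(1,): D3->C4 leap 10st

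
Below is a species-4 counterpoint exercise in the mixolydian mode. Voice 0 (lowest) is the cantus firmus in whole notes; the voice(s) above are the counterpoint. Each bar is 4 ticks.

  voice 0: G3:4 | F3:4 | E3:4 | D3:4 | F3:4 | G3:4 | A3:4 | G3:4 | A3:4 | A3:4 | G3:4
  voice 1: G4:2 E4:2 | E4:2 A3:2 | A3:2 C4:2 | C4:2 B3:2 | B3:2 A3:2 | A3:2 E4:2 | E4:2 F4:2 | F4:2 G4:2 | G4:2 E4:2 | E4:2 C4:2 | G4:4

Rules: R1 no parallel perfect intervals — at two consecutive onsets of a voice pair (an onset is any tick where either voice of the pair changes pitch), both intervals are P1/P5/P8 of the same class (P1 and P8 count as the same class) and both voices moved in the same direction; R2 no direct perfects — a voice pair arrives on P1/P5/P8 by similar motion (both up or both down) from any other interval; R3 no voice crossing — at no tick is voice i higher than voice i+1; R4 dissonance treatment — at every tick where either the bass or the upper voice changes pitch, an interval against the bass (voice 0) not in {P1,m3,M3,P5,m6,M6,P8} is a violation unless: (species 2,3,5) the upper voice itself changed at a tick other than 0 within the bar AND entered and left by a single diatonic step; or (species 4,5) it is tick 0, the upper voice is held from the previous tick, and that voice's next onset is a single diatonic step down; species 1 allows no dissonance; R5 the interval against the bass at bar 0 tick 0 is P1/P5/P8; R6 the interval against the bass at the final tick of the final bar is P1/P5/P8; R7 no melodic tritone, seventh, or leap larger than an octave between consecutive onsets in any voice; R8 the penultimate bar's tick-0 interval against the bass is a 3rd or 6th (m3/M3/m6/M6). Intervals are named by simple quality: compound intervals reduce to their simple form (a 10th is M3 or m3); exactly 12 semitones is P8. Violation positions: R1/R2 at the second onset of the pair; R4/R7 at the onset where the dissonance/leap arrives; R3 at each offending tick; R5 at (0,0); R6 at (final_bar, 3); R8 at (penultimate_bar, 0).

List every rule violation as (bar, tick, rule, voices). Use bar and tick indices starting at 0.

(1, 0, R4, (0, 1))
(2, 0, R4, (0, 1))
(5, 0, R4, (0, 1))
(7, 0, R4, (0, 1))
(8, 0, R4, (0, 1))
(9, 0, R8, (0, 1))

bar 0: v0=G3 v1=G4 downbeat P8
bar 1: v0=F3 v1=E4 downbeat M7
bar 2: v0=E3 v1=A3 downbeat P4
bar 3: v0=D3 v1=C4 downbeat m7
bar 4: v0=F3 v1=B3 downbeat TT
bar 5: v0=G3 v1=A3 downbeat M2
bar 6: v0=A3 v1=E4 downbeat P5
bar 7: v0=G3 v1=F4 downbeat m7
bar 8: v0=A3 v1=G4 downbeat m7
bar 9: v0=A3 v1=E4 downbeat P5
bar 10: v0=G3 v1=G4 downbeat P8
  -> R4 @ bar 1 tick 0 v(0, 1): F3/E4 M7 untreated
  -> R4 @ bar 2 tick 0 v(0, 1): E3/A3 P4 untreated
  -> R4 @ bar 5 tick 0 v(0, 1): G3/A3 M2 untreated
  -> R4 @ bar 7 tick 0 v(0, 1): G3/F4 m7 untreated
  -> R4 @ bar 8 tick 0 v(0, 1): A3/G4 m7 untreated
  -> R8 @ bar 9 tick 0 v(0, 1): penult P5 not 3rd/6th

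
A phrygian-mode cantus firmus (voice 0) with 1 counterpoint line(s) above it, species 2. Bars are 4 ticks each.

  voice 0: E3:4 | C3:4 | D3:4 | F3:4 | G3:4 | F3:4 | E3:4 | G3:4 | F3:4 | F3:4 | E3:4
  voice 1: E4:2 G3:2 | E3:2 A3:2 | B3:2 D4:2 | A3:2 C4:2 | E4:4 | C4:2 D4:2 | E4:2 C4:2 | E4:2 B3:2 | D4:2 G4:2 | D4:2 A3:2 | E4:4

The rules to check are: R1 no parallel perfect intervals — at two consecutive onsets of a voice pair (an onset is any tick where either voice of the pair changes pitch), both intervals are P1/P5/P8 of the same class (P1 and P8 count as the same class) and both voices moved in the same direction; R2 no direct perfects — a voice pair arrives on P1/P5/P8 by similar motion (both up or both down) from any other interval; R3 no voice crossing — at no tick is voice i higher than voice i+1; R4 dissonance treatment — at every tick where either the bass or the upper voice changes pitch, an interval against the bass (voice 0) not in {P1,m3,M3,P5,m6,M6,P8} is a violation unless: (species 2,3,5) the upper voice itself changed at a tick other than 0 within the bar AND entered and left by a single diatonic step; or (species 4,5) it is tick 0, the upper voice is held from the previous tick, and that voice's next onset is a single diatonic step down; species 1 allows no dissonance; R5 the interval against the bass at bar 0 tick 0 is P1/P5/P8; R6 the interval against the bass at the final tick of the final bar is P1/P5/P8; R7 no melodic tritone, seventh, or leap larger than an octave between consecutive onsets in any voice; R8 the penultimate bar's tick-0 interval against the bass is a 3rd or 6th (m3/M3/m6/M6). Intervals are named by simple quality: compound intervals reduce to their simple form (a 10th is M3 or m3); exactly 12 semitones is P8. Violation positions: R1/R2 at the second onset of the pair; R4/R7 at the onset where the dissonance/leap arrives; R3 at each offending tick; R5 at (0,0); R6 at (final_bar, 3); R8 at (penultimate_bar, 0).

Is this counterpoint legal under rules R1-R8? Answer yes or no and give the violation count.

No (2 violations)

bar 0: v0=E3 v1=E4 (P8)
bar 1: v0=C3 v1=E3 (M3)
bar 2: v0=D3 v1=B3 (M6)
bar 3: v0=F3 v1=A3 (M3)
bar 4: v0=G3 v1=E4 (M6)
bar 5: v0=F3 v1=C4 (P5)
bar 6: v0=E3 v1=E4 (P8)
bar 7: v0=G3 v1=E4 (M6)
bar 8: v0=F3 v1=D4 (M6)
bar 9: v0=F3 v1=D4 (M6)
bar 10: v0=E3 v1=E4 (P8)
  R2 @ bar5.0: G3/E4 M6 -> F3/C4 P5 similar
  R4 @ bar8.2: F3/G4 M2 untreated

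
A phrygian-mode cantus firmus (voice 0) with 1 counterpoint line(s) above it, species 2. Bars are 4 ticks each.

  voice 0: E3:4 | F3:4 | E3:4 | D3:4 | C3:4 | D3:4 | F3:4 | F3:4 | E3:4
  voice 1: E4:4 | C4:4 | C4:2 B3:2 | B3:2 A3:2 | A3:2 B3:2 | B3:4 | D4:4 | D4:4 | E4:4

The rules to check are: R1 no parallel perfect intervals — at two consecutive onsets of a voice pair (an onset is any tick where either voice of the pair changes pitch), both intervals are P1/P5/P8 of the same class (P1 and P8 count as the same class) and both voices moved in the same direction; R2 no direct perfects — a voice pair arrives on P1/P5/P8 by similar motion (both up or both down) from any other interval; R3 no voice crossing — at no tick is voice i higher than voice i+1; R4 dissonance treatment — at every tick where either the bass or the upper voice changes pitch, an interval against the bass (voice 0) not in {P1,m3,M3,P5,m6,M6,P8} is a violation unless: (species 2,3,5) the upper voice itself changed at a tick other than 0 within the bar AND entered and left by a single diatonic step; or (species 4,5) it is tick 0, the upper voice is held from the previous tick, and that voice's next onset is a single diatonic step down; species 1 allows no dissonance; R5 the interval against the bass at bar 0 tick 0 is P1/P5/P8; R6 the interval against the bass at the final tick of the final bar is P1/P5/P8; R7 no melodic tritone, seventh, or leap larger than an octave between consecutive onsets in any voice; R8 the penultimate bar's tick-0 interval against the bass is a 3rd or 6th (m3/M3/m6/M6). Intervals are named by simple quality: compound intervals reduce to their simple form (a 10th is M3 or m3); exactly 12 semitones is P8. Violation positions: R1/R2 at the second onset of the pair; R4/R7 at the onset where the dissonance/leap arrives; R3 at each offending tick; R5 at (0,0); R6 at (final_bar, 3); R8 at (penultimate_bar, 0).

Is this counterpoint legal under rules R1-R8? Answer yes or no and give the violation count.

No (1 violations)

bar 0: v0=E3 v1=E4 (P8)
bar 1: v0=F3 v1=C4 (P5)
bar 2: v0=E3 v1=C4 (m6)
bar 3: v0=D3 v1=B3 (M6)
bar 4: v0=C3 v1=A3 (M6)
bar 5: v0=D3 v1=B3 (M6)
bar 6: v0=F3 v1=D4 (M6)
bar 7: v0=F3 v1=D4 (M6)
bar 8: v0=E3 v1=E4 (P8)
  R4 @ bar4.2: C3/B3 M7 untreated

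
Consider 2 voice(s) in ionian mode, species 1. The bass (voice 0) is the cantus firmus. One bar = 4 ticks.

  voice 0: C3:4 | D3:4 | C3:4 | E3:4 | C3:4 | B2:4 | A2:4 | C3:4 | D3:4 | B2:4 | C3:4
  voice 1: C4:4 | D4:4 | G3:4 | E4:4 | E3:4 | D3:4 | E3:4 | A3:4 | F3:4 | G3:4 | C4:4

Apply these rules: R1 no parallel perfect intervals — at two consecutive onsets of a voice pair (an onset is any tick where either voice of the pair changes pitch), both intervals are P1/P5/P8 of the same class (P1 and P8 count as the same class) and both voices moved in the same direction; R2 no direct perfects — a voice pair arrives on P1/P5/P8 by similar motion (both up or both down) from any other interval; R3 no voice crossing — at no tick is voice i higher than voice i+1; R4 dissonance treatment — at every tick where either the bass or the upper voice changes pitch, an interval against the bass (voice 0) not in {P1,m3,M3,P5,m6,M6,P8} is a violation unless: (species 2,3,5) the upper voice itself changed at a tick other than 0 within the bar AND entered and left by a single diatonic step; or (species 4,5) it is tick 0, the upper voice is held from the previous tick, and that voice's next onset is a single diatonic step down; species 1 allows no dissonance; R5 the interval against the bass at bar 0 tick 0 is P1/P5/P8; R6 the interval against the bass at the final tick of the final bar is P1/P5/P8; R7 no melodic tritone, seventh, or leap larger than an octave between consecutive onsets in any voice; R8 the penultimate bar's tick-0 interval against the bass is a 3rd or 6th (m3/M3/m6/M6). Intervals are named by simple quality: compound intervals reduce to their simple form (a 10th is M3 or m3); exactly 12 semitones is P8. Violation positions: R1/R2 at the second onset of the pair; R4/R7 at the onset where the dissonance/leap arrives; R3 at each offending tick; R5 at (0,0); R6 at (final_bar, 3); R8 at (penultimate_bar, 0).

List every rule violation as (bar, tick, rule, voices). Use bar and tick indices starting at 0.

bar 0: v0=C3 v1=C4 downbeat P8
bar 1: v0=D3 v1=D4 downbeat P8
bar 2: v0=C3 v1=G3 downbeat P5
bar 3: v0=E3 v1=E4 downbeat P8
bar 4: v0=C3 v1=E3 downbeat M3
bar 5: v0=B2 v1=D3 downbeat m3
bar 6: v0=A2 v1=E3 downbeat P5
bar 7: v0=C3 v1=A3 downbeat M6
bar 8: v0=D3 v1=F3 downbeat m3
bar 9: v0=B2 v1=G3 downbeat m6
bar 10: v0=C3 v1=C4 downbeat P8
  -> R1 @ bar 1 tick 0 v(0, 1): C3/C4 P8 -> D3/D4 P8 similar
  -> R2 @ bar 2 tick 0 v(0, 1): D3/D4 P8 -> C3/G3 P5 similar
  -> R2 @ bar 3 tick 0 v(0, 1): C3/G3 P5 -> E3/E4 P8 similar
  -> R2 @ bar 10 tick 0 v(0, 1): B2/G3 m6 -> C3/C4 P8 similar

(1, 0, R1, (0, 1))
(2, 0, R2, (0, 1))
(3, 0, R2, (0, 1))
(10, 0, R2, (0, 1))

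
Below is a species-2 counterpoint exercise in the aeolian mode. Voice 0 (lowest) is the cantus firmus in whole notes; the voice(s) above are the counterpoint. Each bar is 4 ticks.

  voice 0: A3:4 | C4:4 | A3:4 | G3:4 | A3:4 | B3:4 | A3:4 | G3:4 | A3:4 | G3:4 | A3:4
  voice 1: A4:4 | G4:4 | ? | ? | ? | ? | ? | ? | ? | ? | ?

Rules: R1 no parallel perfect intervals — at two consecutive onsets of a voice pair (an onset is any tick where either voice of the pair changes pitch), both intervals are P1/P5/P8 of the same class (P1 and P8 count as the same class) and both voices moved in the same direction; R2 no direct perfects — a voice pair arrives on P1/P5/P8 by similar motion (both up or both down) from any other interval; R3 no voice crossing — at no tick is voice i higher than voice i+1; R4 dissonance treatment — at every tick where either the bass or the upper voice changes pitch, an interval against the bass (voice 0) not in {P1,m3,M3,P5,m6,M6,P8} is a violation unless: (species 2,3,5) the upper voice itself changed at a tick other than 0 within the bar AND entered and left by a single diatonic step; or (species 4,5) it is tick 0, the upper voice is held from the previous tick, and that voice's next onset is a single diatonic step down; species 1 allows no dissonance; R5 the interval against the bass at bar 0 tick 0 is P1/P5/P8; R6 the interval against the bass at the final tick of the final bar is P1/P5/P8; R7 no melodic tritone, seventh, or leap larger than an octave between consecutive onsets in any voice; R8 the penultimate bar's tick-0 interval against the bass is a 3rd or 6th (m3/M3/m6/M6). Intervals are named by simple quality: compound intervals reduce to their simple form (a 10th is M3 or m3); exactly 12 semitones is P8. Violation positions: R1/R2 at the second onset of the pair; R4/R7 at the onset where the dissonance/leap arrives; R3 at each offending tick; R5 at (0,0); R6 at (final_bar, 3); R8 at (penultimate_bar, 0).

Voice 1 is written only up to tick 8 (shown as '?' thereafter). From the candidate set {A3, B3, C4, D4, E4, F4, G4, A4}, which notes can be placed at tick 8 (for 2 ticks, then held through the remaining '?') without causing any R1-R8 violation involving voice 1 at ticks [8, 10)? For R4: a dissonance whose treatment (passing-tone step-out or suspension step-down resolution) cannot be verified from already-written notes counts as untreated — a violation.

{A4, C4, F4}

A3: violates R2,R7
B3: violates R4
C4: legal
D4: violates R4
E4: violates R1
F4: legal
G4: violates R4
A4: legal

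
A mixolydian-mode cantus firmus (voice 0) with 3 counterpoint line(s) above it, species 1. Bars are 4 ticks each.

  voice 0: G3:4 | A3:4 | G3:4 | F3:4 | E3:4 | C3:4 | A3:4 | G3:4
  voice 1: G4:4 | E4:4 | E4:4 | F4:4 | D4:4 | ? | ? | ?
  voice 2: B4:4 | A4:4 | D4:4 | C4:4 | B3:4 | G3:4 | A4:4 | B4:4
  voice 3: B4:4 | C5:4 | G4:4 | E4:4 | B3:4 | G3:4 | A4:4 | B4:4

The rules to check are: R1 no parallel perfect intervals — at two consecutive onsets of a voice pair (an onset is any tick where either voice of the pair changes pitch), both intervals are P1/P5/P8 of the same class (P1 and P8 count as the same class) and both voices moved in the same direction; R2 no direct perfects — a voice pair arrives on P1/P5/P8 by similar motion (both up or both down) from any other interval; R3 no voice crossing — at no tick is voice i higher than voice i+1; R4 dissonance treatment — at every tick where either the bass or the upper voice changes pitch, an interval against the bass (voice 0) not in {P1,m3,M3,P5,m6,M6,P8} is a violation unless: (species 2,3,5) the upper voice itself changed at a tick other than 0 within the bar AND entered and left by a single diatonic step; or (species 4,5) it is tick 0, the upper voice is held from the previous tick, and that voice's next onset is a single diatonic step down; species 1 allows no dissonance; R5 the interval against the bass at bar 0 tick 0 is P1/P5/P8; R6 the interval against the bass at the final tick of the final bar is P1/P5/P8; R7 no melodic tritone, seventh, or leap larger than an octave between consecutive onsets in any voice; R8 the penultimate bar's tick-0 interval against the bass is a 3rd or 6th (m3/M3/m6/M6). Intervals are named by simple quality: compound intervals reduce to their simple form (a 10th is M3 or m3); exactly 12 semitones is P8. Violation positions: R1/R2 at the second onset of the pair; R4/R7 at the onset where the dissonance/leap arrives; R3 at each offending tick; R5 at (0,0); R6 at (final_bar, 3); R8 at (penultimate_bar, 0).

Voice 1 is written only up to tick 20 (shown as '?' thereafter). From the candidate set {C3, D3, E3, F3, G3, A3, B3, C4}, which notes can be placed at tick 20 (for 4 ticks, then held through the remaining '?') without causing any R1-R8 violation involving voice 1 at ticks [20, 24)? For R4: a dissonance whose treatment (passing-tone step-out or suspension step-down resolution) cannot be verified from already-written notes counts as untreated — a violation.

{}

C3: violates R2,R7
D3: violates R4
E3: violates R7
F3: violates R4
G3: violates R2
A3: violates R3
B3: violates R3,R4
C4: violates R2,R3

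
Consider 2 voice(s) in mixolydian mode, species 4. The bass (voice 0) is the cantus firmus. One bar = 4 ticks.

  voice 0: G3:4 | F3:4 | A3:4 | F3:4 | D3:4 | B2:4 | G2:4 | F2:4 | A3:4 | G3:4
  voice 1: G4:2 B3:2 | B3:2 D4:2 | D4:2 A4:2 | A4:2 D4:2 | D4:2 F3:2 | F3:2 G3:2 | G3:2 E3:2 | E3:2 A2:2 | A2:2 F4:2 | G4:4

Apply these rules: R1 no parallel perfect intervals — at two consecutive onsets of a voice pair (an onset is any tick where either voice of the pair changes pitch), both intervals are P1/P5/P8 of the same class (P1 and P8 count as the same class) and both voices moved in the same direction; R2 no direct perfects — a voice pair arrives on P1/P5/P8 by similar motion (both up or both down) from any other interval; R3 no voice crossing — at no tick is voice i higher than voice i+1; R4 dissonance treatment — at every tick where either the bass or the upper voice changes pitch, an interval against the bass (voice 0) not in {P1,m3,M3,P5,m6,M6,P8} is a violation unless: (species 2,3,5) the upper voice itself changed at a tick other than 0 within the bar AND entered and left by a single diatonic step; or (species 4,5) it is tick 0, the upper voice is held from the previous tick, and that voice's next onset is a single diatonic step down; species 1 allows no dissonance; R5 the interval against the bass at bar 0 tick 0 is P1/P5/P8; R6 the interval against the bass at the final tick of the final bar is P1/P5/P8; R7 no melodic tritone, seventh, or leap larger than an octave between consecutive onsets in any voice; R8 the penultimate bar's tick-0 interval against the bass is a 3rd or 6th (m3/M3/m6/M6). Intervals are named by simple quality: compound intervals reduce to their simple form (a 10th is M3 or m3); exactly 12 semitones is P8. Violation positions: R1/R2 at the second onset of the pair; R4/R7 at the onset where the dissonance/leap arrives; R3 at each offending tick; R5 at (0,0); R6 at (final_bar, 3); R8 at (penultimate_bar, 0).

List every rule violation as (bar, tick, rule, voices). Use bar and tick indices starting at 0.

(1, 0, R4, (0, 1))
(2, 0, R4, (0, 1))
(5, 0, R4, (0, 1))
(7, 0, R4, (0, 1))
(8, 0, R3, (0, 1))
(8, 0, R7, (0,))
(8, 0, R8, (0, 1))
(8, 1, R3, (0, 1))
(8, 2, R7, (1,))

bar 0: v0=G3 v1=G4 downbeat P8
bar 1: v0=F3 v1=B3 downbeat TT
bar 2: v0=A3 v1=D4 downbeat P4
bar 3: v0=F3 v1=A4 downbeat M3
bar 4: v0=D3 v1=D4 downbeat P8
bar 5: v0=B2 v1=F3 downbeat TT
bar 6: v0=G2 v1=G3 downbeat P8
bar 7: v0=F2 v1=E3 downbeat M7
bar 8: v0=A3 v1=A2 downbeat P8
bar 9: v0=G3 v1=G4 downbeat P8
  -> R4 @ bar 1 tick 0 v(0, 1): F3/B3 TT untreated
  -> R4 @ bar 2 tick 0 v(0, 1): A3/D4 P4 untreated
  -> R4 @ bar 5 tick 0 v(0, 1): B2/F3 TT untreated
  -> R4 @ bar 7 tick 0 v(0, 1): F2/E3 M7 untreated
  -> R3 @ bar 8 tick 0 v(0, 1): A3 above A2
  -> R7 @ bar 8 tick 0 v(0,): F2->A3 leap 16st
  -> R8 @ bar 8 tick 0 v(0, 1): penult P8 not 3rd/6th
  -> R3 @ bar 8 tick 1 v(0, 1): A3 above A2
  -> R7 @ bar 8 tick 2 v(1,): A2->F4 leap 20st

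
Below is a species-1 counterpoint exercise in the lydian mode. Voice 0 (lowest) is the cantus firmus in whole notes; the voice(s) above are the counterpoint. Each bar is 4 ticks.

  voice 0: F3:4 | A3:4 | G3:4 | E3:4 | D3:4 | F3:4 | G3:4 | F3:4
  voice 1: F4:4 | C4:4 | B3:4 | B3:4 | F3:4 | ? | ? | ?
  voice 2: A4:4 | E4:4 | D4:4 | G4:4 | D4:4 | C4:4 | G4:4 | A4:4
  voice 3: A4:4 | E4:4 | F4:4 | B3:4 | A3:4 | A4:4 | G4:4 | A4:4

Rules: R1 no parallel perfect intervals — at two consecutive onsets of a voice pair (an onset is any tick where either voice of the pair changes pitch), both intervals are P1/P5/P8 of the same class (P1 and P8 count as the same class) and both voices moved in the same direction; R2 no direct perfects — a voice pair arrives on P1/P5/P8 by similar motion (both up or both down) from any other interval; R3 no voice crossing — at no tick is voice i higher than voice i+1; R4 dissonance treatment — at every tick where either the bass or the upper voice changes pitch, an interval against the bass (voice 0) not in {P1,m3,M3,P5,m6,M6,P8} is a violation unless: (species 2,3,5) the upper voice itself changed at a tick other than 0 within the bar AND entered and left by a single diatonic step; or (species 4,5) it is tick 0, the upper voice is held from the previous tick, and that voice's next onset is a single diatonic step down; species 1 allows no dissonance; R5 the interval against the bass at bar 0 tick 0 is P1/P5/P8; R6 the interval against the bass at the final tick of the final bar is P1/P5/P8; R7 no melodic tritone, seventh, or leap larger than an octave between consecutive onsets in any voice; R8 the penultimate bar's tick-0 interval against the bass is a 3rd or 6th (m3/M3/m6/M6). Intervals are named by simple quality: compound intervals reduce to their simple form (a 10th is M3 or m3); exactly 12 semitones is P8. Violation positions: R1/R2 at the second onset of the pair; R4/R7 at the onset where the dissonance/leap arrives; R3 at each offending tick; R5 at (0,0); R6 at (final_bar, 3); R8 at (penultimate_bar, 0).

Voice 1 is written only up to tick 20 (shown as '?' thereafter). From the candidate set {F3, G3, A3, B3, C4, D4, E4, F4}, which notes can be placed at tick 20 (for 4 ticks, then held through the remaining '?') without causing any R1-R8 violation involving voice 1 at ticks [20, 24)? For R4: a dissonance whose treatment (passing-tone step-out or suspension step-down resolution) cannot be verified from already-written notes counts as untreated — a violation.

{F3}

F3: legal
G3: violates R4
A3: violates R2
B3: violates R4,R7
C4: violates R2
D4: violates R2,R3
E4: violates R3,R4,R7
F4: violates R2,R3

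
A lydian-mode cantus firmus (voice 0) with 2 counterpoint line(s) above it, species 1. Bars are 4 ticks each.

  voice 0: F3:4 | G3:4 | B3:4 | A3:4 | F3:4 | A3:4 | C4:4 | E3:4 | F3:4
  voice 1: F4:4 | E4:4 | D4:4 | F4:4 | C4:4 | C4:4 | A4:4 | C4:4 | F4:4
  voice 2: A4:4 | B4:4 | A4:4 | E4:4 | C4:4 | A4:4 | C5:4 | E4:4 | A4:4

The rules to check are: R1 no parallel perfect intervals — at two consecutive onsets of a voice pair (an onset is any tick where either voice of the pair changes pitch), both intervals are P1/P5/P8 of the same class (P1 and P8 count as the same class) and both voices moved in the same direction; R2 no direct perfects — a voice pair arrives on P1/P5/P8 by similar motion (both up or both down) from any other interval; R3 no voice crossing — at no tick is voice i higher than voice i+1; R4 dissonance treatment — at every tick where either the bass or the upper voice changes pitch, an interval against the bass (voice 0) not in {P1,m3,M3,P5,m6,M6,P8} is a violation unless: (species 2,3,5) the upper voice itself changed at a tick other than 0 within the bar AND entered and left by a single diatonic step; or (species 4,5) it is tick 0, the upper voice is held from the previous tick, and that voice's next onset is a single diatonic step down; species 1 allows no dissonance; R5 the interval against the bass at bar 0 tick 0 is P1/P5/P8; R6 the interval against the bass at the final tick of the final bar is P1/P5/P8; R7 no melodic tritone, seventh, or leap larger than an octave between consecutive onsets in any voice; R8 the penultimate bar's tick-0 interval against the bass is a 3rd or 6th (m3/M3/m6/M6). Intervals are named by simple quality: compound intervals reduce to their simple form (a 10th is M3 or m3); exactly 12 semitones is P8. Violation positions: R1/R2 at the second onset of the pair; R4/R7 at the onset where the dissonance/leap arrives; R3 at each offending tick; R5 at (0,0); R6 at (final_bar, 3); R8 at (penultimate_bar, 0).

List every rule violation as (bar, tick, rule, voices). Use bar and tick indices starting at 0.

bar 0: v0=F3 v1=F4 v2=A4 downbeat M3
bar 1: v0=G3 v1=E4 v2=B4 downbeat M3
bar 2: v0=B3 v1=D4 v2=A4 downbeat m7
bar 3: v0=A3 v1=F4 v2=E4 downbeat P5
bar 4: v0=F3 v1=C4 v2=C4 downbeat P5
bar 5: v0=A3 v1=C4 v2=A4 downbeat P8
bar 6: v0=C4 v1=A4 v2=C5 downbeat P8
bar 7: v0=E3 v1=C4 v2=E4 downbeat P8
bar 8: v0=F3 v1=F4 v2=A4 downbeat M3
  -> R5 @ bar 0 tick 0 v(0, 2): opens on M3
  -> R1 @ bar 2 tick 0 v(1, 2): E4/B4 P5 -> D4/A4 P5 similar
  -> R4 @ bar 2 tick 0 v(0, 2): B3/A4 m7 untreated
  -> R2 @ bar 3 tick 0 v(0, 2): B3/A4 m7 -> A3/E4 P5 similar
  -> R3 @ bar 3 tick 0 v(1, 2): F4 above E4
  -> R3 @ bar 3 tick 1 v(1, 2): F4 above E4
  -> R3 @ bar 3 tick 2 v(1, 2): F4 above E4
  -> R3 @ bar 3 tick 3 v(1, 2): F4 above E4
  -> R1 @ bar 4 tick 0 v(0, 2): A3/E4 P5 -> F3/C4 P5 similar
  -> R2 @ bar 4 tick 0 v(0, 1): A3/F4 m6 -> F3/C4 P5 similar
  -> R2 @ bar 4 tick 0 v(1, 2): F4/E4 m2 -> C4/C4 P1 similar
  -> R2 @ bar 5 tick 0 v(0, 2): F3/C4 P5 -> A3/A4 P8 similar
  -> R1 @ bar 6 tick 0 v(0, 2): A3/A4 P8 -> C4/C5 P8 similar
  -> R1 @ bar 7 tick 0 v(0, 2): C4/C5 P8 -> E3/E4 P8 similar
  -> R8 @ bar 7 tick 0 v(0, 2): penult P8 not 3rd/6th
  -> R2 @ bar 8 tick 0 v(0, 1): E3/C4 m6 -> F3/F4 P8 similar
  -> R6 @ bar 8 tick 3 v(0, 2): closes on M3

(0, 0, R5, (0, 2))
(2, 0, R1, (1, 2))
(2, 0, R4, (0, 2))
(3, 0, R2, (0, 2))
(3, 0, R3, (1, 2))
(3, 1, R3, (1, 2))
(3, 2, R3, (1, 2))
(3, 3, R3, (1, 2))
(4, 0, R1, (0, 2))
(4, 0, R2, (0, 1))
(4, 0, R2, (1, 2))
(5, 0, R2, (0, 2))
(6, 0, R1, (0, 2))
(7, 0, R1, (0, 2))
(7, 0, R8, (0, 2))
(8, 0, R2, (0, 1))
(8, 3, R6, (0, 2))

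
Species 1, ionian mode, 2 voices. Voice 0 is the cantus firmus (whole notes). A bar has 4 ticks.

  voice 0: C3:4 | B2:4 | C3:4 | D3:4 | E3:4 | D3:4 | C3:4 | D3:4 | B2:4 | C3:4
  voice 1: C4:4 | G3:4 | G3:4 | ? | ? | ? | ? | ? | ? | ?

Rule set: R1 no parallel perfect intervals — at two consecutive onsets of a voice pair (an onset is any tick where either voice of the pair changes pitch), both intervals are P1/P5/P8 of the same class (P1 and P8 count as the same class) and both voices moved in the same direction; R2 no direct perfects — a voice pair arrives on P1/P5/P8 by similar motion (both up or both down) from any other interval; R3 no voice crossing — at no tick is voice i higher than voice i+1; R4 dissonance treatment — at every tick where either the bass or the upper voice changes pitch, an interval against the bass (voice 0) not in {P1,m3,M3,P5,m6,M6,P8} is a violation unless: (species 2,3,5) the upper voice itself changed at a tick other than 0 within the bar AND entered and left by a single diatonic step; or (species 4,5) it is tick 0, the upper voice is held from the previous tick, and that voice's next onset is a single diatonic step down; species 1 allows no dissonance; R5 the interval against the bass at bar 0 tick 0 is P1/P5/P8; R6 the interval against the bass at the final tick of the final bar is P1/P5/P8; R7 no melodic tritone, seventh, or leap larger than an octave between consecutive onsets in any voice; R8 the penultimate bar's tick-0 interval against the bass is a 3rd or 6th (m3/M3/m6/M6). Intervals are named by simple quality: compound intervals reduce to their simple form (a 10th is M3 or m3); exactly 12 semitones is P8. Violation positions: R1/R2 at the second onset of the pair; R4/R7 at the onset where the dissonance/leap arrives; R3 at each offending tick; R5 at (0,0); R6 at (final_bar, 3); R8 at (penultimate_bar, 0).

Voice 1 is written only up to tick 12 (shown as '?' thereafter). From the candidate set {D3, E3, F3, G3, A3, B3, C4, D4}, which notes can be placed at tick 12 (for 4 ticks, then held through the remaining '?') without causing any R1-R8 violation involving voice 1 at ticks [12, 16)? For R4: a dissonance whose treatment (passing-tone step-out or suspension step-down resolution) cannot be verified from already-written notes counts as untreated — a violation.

{B3, D3, F3}

D3: legal
E3: violates R4
F3: legal
G3: violates R4
A3: violates R1
B3: legal
C4: violates R4
D4: violates R2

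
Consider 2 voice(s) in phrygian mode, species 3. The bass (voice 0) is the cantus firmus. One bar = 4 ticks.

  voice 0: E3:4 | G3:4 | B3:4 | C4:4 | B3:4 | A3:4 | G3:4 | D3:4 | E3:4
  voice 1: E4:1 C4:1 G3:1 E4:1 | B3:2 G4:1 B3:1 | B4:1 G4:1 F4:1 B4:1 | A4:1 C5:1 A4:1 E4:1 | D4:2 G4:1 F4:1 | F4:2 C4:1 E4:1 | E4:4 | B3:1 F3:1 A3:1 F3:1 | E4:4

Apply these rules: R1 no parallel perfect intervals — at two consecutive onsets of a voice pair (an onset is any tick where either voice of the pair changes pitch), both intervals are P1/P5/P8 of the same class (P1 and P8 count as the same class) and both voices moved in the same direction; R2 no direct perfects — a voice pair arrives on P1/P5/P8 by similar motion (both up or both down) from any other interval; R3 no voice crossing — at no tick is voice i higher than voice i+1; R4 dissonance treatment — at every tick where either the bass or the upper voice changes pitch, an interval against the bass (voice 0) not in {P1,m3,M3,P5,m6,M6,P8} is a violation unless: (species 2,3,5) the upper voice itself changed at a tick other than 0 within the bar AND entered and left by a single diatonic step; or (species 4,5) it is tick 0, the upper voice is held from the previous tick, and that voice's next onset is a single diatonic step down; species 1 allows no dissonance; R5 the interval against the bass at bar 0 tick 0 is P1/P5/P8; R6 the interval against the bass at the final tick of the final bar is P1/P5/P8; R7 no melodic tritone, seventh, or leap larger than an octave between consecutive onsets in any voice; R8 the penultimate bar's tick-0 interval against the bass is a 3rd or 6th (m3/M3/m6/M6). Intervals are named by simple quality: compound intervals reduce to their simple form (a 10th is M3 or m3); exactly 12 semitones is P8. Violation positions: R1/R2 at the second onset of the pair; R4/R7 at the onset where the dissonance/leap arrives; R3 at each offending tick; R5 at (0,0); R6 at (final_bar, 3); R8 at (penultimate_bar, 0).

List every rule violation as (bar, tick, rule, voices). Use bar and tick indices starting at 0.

(2, 0, R2, (0, 1))
(2, 2, R4, (0, 1))
(2, 3, R7, (1,))
(4, 3, R4, (0, 1))
(7, 1, R7, (1,))
(8, 0, R2, (0, 1))
(8, 0, R7, (1,))

bar 0: v0=E3 v1=E4 downbeat P8
bar 1: v0=G3 v1=B3 downbeat M3
bar 2: v0=B3 v1=B4 downbeat P8
bar 3: v0=C4 v1=A4 downbeat M6
bar 4: v0=B3 v1=D4 downbeat m3
bar 5: v0=A3 v1=F4 downbeat m6
bar 6: v0=G3 v1=E4 downbeat M6
bar 7: v0=D3 v1=B3 downbeat M6
bar 8: v0=E3 v1=E4 downbeat P8
  -> R2 @ bar 2 tick 0 v(0, 1): G3/B3 M3 -> B3/B4 P8 similar
  -> R4 @ bar 2 tick 2 v(0, 1): B3/F4 TT untreated
  -> R7 @ bar 2 tick 3 v(1,): F4->B4 leap 6st
  -> R4 @ bar 4 tick 3 v(0, 1): B3/F4 TT untreated
  -> R7 @ bar 7 tick 1 v(1,): B3->F3 leap 6st
  -> R2 @ bar 8 tick 0 v(0, 1): D3/F3 m3 -> E3/E4 P8 similar
  -> R7 @ bar 8 tick 0 v(1,): F3->E4 leap 11st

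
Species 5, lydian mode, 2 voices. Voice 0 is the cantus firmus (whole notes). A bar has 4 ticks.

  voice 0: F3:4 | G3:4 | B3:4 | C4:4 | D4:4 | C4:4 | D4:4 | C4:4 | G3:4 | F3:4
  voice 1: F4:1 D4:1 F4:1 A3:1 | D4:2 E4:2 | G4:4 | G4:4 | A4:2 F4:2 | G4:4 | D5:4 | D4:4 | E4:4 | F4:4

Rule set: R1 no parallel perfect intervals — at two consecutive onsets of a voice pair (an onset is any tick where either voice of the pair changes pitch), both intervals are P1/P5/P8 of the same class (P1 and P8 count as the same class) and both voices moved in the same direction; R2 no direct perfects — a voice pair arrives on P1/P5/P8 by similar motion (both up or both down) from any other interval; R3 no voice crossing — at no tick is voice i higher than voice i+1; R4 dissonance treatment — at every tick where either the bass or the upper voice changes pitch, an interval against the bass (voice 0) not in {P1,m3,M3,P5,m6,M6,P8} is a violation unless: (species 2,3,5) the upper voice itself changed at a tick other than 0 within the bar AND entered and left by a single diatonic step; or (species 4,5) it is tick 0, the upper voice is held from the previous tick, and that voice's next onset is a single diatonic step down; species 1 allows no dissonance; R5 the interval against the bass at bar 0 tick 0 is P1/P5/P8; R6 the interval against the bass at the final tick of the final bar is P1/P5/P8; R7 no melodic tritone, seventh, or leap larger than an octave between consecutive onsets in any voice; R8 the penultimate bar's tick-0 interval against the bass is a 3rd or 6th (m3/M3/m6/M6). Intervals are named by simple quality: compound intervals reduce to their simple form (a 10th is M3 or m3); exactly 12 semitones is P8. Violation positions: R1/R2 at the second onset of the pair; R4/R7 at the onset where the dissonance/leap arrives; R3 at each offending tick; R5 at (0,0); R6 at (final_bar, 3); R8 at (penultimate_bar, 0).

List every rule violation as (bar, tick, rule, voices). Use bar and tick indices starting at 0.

(1, 0, R2, (0, 1))
(4, 0, R1, (0, 1))
(6, 0, R2, (0, 1))
(7, 0, R4, (0, 1))

bar 0: v0=F3 v1=F4 downbeat P8
bar 1: v0=G3 v1=D4 downbeat P5
bar 2: v0=B3 v1=G4 downbeat m6
bar 3: v0=C4 v1=G4 downbeat P5
bar 4: v0=D4 v1=A4 downbeat P5
bar 5: v0=C4 v1=G4 downbeat P5
bar 6: v0=D4 v1=D5 downbeat P8
bar 7: v0=C4 v1=D4 downbeat M2
bar 8: v0=G3 v1=E4 downbeat M6
bar 9: v0=F3 v1=F4 downbeat P8
  -> R2 @ bar 1 tick 0 v(0, 1): F3/A3 M3 -> G3/D4 P5 similar
  -> R1 @ bar 4 tick 0 v(0, 1): C4/G4 P5 -> D4/A4 P5 similar
  -> R2 @ bar 6 tick 0 v(0, 1): C4/G4 P5 -> D4/D5 P8 similar
  -> R4 @ bar 7 tick 0 v(0, 1): C4/D4 M2 untreated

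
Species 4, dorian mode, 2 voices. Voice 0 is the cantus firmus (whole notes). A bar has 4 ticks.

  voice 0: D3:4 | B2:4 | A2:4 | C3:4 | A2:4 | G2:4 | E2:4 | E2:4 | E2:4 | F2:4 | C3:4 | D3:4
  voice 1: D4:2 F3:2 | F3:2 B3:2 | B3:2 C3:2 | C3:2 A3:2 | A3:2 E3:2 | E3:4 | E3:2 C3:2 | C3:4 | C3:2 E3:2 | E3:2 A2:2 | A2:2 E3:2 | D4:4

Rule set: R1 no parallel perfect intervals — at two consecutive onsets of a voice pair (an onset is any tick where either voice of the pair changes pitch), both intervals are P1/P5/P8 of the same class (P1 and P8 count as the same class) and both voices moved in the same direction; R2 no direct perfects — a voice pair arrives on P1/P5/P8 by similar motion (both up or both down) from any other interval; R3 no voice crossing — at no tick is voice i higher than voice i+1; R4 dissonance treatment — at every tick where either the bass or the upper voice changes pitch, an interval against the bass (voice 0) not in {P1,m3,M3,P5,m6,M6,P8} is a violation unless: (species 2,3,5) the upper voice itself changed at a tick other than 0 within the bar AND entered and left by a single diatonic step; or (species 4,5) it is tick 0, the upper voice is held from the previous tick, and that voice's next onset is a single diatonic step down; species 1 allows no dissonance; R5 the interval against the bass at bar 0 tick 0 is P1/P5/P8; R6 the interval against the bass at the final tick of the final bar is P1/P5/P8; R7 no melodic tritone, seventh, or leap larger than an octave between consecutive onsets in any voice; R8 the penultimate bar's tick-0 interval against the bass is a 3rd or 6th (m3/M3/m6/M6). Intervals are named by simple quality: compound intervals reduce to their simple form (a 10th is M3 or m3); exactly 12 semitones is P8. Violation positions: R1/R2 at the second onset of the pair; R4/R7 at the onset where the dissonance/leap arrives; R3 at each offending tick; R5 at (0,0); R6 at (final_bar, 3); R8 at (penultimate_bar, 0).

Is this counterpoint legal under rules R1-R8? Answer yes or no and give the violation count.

bar 0: v0=D3 v1=D4 (P8)
bar 1: v0=B2 v1=F3 (TT)
bar 2: v0=A2 v1=B3 (M2)
bar 3: v0=C3 v1=C3 (P1)
bar 4: v0=A2 v1=A3 (P8)
bar 5: v0=G2 v1=E3 (M6)
bar 6: v0=E2 v1=E3 (P8)
bar 7: v0=E2 v1=C3 (m6)
bar 8: v0=E2 v1=C3 (m6)
bar 9: v0=F2 v1=E3 (M7)
bar 10: v0=C3 v1=A2 (m3)
bar 11: v0=D3 v1=D4 (P8)
  R4 @ bar1.0: B2/F3 TT untreated
  R7 @ bar1.2: F3->B3 leap 6st
  R4 @ bar2.0: A2/B3 M2 untreated
  R7 @ bar2.2: B3->C3 leap 11st
  R4 @ bar9.0: F2/E3 M7 untreated
  R3 @ bar10.0: C3 above A2
  R3 @ bar10.1: C3 above A2
  R2 @ bar11.0: C3/E3 M3 -> D3/D4 P8 similar
  R7 @ bar11.0: E3->D4 leap 10st

No (9 violations)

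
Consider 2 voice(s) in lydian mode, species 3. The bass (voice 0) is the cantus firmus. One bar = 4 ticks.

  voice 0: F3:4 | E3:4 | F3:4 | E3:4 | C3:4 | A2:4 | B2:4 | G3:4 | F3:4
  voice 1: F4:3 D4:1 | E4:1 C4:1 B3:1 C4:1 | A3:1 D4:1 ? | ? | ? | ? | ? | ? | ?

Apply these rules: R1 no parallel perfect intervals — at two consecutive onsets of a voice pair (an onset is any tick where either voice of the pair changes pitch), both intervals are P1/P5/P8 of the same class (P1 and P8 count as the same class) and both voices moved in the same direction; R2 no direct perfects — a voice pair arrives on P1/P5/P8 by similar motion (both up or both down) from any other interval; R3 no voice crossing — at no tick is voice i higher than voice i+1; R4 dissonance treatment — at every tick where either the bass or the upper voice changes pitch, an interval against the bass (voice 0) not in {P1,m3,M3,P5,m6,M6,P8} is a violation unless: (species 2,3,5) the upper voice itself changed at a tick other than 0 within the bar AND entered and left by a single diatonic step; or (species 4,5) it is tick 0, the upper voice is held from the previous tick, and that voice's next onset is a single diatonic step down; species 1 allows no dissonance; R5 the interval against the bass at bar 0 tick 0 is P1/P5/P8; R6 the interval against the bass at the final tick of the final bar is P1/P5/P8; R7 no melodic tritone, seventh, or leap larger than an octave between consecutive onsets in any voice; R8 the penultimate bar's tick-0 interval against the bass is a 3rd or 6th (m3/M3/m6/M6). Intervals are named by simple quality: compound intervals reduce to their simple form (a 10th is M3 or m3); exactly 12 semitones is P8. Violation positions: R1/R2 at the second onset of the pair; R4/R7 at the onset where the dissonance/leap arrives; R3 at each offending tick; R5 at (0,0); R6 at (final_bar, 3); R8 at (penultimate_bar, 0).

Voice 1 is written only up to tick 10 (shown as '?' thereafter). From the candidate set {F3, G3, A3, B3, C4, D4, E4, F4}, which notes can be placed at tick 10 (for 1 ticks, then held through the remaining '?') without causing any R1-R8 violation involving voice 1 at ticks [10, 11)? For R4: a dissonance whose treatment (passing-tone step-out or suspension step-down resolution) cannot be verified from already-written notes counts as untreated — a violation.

{A3, C4, D4, F3, F4}

F3: legal
G3: violates R4
A3: legal
B3: violates R4
C4: legal
D4: legal
E4: violates R4
F4: legal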